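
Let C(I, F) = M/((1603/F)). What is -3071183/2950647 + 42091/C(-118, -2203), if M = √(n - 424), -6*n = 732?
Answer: -3071183/2950647 + 9638839*I*√546/171834 ≈ -1.0409 + 1310.7*I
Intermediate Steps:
n = -122 (n = -⅙*732 = -122)
M = I*√546 (M = √(-122 - 424) = √(-546) = I*√546 ≈ 23.367*I)
C(I, F) = I*F*√546/1603 (C(I, F) = (I*√546)/((1603/F)) = (I*√546)*(F/1603) = I*F*√546/1603)
-3071183/2950647 + 42091/C(-118, -2203) = -3071183/2950647 + 42091/(((1/1603)*I*(-2203)*√546)) = -3071183*1/2950647 + 42091/((-2203*I*√546/1603)) = -3071183/2950647 + 42091*(229*I*√546/171834) = -3071183/2950647 + 9638839*I*√546/171834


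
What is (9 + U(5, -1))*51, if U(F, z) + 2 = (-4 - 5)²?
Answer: 4488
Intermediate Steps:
U(F, z) = 79 (U(F, z) = -2 + (-4 - 5)² = -2 + (-9)² = -2 + 81 = 79)
(9 + U(5, -1))*51 = (9 + 79)*51 = 88*51 = 4488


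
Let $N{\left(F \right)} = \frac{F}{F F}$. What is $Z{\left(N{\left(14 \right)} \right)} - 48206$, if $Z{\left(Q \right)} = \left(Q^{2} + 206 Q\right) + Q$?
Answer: $- \frac{9445477}{196} \approx -48191.0$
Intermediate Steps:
$N{\left(F \right)} = \frac{1}{F}$ ($N{\left(F \right)} = \frac{F}{F^{2}} = \frac{1}{F}$)
$Z{\left(Q \right)} = Q^{2} + 207 Q$
$Z{\left(N{\left(14 \right)} \right)} - 48206 = \frac{207 + \frac{1}{14}}{14} - 48206 = \frac{1}{14} \cdot \frac{2899}{14} - 48206 = \frac{2899}{196} - 48206 = - \frac{9445477}{196}$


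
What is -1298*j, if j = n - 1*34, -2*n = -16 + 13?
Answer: 42185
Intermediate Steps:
n = 3/2 (n = -(-16 + 13)/2 = -½*(-3) = 3/2 ≈ 1.5000)
j = -65/2 (j = 3/2 - 1*34 = 3/2 - 34 = -65/2 ≈ -32.500)
-1298*j = -1298*(-65/2) = 42185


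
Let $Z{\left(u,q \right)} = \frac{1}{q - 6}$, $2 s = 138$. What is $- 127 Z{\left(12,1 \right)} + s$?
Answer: $\frac{472}{5} \approx 94.4$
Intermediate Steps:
$s = 69$ ($s = \frac{1}{2} \cdot 138 = 69$)
$Z{\left(u,q \right)} = \frac{1}{-6 + q}$
$- 127 Z{\left(12,1 \right)} + s = - \frac{127}{-6 + 1} + 69 = - \frac{127}{-5} + 69 = \left(-127\right) \left(- \frac{1}{5}\right) + 69 = \frac{127}{5} + 69 = \frac{472}{5}$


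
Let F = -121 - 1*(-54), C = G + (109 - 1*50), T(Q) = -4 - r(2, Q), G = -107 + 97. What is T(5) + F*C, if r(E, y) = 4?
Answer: -3291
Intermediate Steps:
G = -10
T(Q) = -8 (T(Q) = -4 - 1*4 = -4 - 4 = -8)
C = 49 (C = -10 + (109 - 1*50) = -10 + (109 - 50) = -10 + 59 = 49)
F = -67 (F = -121 + 54 = -67)
T(5) + F*C = -8 - 67*49 = -8 - 3283 = -3291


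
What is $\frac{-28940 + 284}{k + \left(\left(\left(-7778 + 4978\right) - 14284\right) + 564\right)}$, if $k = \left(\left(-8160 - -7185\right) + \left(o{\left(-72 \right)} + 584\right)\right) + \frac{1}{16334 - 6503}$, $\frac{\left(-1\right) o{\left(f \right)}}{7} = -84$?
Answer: $\frac{70429284}{40117853} \approx 1.7556$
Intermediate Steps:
$o{\left(f \right)} = 588$ ($o{\left(f \right)} = \left(-7\right) \left(-84\right) = 588$)
$k = \frac{1936708}{9831}$ ($k = \left(\left(-8160 - -7185\right) + \left(588 + 584\right)\right) + \frac{1}{16334 - 6503} = \left(\left(-8160 + 7185\right) + 1172\right) + \frac{1}{9831} = \left(-975 + 1172\right) + \frac{1}{9831} = 197 + \frac{1}{9831} = \frac{1936708}{9831} \approx 197.0$)
$\frac{-28940 + 284}{k + \left(\left(\left(-7778 + 4978\right) - 14284\right) + 564\right)} = \frac{-28940 + 284}{\frac{1936708}{9831} + \left(\left(\left(-7778 + 4978\right) - 14284\right) + 564\right)} = - \frac{28656}{\frac{1936708}{9831} + \left(\left(-2800 - 14284\right) + 564\right)} = - \frac{28656}{\frac{1936708}{9831} + \left(-17084 + 564\right)} = - \frac{28656}{\frac{1936708}{9831} - 16520} = - \frac{28656}{- \frac{160471412}{9831}} = \left(-28656\right) \left(- \frac{9831}{160471412}\right) = \frac{70429284}{40117853}$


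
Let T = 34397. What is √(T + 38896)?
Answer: √73293 ≈ 270.73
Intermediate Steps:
√(T + 38896) = √(34397 + 38896) = √73293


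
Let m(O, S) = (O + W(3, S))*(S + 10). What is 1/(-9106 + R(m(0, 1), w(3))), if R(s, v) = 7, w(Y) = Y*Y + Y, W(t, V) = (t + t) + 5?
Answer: -1/9099 ≈ -0.00010990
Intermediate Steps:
W(t, V) = 5 + 2*t (W(t, V) = 2*t + 5 = 5 + 2*t)
w(Y) = Y + Y² (w(Y) = Y² + Y = Y + Y²)
m(O, S) = (10 + S)*(11 + O) (m(O, S) = (O + (5 + 2*3))*(S + 10) = (O + (5 + 6))*(10 + S) = (O + 11)*(10 + S) = (11 + O)*(10 + S) = (10 + S)*(11 + O))
1/(-9106 + R(m(0, 1), w(3))) = 1/(-9106 + 7) = 1/(-9099) = -1/9099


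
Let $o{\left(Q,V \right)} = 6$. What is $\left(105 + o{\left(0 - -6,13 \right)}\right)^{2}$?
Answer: $12321$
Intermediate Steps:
$\left(105 + o{\left(0 - -6,13 \right)}\right)^{2} = \left(105 + 6\right)^{2} = 111^{2} = 12321$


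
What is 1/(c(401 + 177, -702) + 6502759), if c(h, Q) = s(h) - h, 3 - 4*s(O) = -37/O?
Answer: 2312/15033044243 ≈ 1.5379e-7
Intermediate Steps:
s(O) = 3/4 + 37/(4*O) (s(O) = 3/4 - (-37)/(4*O) = 3/4 + 37/(4*O))
c(h, Q) = -h + (37 + 3*h)/(4*h) (c(h, Q) = (37 + 3*h)/(4*h) - h = -h + (37 + 3*h)/(4*h))
1/(c(401 + 177, -702) + 6502759) = 1/((3/4 - (401 + 177) + 37/(4*(401 + 177))) + 6502759) = 1/((3/4 - 1*578 + (37/4)/578) + 6502759) = 1/((3/4 - 578 + (37/4)*(1/578)) + 6502759) = 1/((3/4 - 578 + 37/2312) + 6502759) = 1/(-1334565/2312 + 6502759) = 1/(15033044243/2312) = 2312/15033044243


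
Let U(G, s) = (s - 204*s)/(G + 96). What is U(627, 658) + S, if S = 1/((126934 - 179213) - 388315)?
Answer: -58851903679/318549462 ≈ -184.75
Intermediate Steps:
U(G, s) = -203*s/(96 + G) (U(G, s) = (-203*s)/(96 + G) = -203*s/(96 + G))
S = -1/440594 (S = 1/(-52279 - 388315) = 1/(-440594) = -1/440594 ≈ -2.2697e-6)
U(627, 658) + S = -203*658/(96 + 627) - 1/440594 = -203*658/723 - 1/440594 = -203*658*1/723 - 1/440594 = -133574/723 - 1/440594 = -58851903679/318549462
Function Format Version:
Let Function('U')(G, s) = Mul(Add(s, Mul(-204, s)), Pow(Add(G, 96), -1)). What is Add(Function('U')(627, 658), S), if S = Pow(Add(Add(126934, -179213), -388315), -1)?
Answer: Rational(-58851903679, 318549462) ≈ -184.75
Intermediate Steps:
Function('U')(G, s) = Mul(-203, s, Pow(Add(96, G), -1)) (Function('U')(G, s) = Mul(Mul(-203, s), Pow(Add(96, G), -1)) = Mul(-203, s, Pow(Add(96, G), -1)))
S = Rational(-1, 440594) (S = Pow(Add(-52279, -388315), -1) = Pow(-440594, -1) = Rational(-1, 440594) ≈ -2.2697e-6)
Add(Function('U')(627, 658), S) = Add(Mul(-203, 658, Pow(Add(96, 627), -1)), Rational(-1, 440594)) = Add(Mul(-203, 658, Pow(723, -1)), Rational(-1, 440594)) = Add(Mul(-203, 658, Rational(1, 723)), Rational(-1, 440594)) = Add(Rational(-133574, 723), Rational(-1, 440594)) = Rational(-58851903679, 318549462)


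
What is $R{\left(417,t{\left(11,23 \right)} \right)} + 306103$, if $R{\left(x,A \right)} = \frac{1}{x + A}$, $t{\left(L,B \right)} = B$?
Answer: $\frac{134685321}{440} \approx 3.061 \cdot 10^{5}$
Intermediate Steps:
$R{\left(x,A \right)} = \frac{1}{A + x}$
$R{\left(417,t{\left(11,23 \right)} \right)} + 306103 = \frac{1}{23 + 417} + 306103 = \frac{1}{440} + 306103 = \frac{134685321}{440}$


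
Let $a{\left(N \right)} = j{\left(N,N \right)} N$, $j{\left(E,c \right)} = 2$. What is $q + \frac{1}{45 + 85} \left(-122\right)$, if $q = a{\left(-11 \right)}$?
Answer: $- \frac{1491}{65} \approx -22.938$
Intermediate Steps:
$a{\left(N \right)} = 2 N$
$q = -22$ ($q = 2 \left(-11\right) = -22$)
$q + \frac{1}{45 + 85} \left(-122\right) = -22 + \frac{1}{45 + 85} \left(-122\right) = -22 + \frac{1}{130} \left(-122\right) = -22 - \frac{61}{65} = - \frac{1491}{65}$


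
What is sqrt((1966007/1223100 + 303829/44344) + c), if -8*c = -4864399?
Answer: sqrt(3450435519926505563618)/75329370 ≈ 779.78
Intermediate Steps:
c = 4864399/8 (c = -1/8*(-4864399) = 4864399/8 ≈ 6.0805e+5)
sqrt((1966007/1223100 + 303829/44344) + c) = sqrt((1966007/1223100 + 303829/44344) + 4864399/8) = sqrt(114698466077/13559286600 + 4864399/8) = sqrt(2061209305171313/3389821650) = sqrt(3450435519926505563618)/75329370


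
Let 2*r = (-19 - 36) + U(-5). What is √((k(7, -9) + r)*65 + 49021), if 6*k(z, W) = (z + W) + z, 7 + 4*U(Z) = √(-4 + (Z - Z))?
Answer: √(6801234 + 2340*I)/12 ≈ 217.33 + 0.037386*I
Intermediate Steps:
U(Z) = -7/4 + I/2 (U(Z) = -7/4 + √(-4 + (Z - Z))/4 = -7/4 + √(-4 + 0)/4 = -7/4 + √(-4)/4 = -7/4 + (2*I)/4 = -7/4 + I/2)
k(z, W) = z/3 + W/6 (k(z, W) = ((z + W) + z)/6 = ((W + z) + z)/6 = (W + 2*z)/6 = z/3 + W/6)
r = -227/8 + I/4 (r = ((-19 - 36) + (-7/4 + I/2))/2 = (-55 + (-7/4 + I/2))/2 = (-227/4 + I/2)/2 = -227/8 + I/4 ≈ -28.375 + 0.25*I)
√((k(7, -9) + r)*65 + 49021) = √((((⅓)*7 + (⅙)*(-9)) + (-227/8 + I/4))*65 + 49021) = √(((7/3 - 3/2) + (-227/8 + I/4))*65 + 49021) = √((⅚ + (-227/8 + I/4))*65 + 49021) = √((-661/24 + I/4)*65 + 49021) = √((-42965/24 + 65*I/4) + 49021) = √(1133539/24 + 65*I/4)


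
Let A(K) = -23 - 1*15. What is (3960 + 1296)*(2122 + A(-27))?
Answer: 10953504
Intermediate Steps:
A(K) = -38 (A(K) = -23 - 15 = -38)
(3960 + 1296)*(2122 + A(-27)) = (3960 + 1296)*(2122 - 38) = 5256*2084 = 10953504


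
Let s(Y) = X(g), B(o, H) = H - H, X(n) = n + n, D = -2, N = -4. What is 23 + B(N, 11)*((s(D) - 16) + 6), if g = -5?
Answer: 23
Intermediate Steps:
X(n) = 2*n
B(o, H) = 0
s(Y) = -10 (s(Y) = 2*(-5) = -10)
23 + B(N, 11)*((s(D) - 16) + 6) = 23 + 0*((-10 - 16) + 6) = 23 + 0*(-26 + 6) = 23 + 0*(-20) = 23 + 0 = 23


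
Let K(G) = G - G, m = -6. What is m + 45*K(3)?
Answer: -6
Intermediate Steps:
K(G) = 0
m + 45*K(3) = -6 + 45*0 = -6 + 0 = -6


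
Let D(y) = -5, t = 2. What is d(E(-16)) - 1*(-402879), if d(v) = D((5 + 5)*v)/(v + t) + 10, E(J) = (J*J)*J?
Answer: 1649427571/4094 ≈ 4.0289e+5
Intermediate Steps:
E(J) = J³ (E(J) = J²*J = J³)
d(v) = 10 - 5/(2 + v) (d(v) = -5/(v + 2) + 10 = -5/(2 + v) + 10 = 10 - 5/(2 + v))
d(E(-16)) - 1*(-402879) = 5*(3 + 2*(-16)³)/(2 + (-16)³) - 1*(-402879) = 5*(3 + 2*(-4096))/(2 - 4096) + 402879 = 5*(3 - 8192)/(-4094) + 402879 = 5*(-1/4094)*(-8189) + 402879 = 40945/4094 + 402879 = 1649427571/4094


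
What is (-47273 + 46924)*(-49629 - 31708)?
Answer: 28386613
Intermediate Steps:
(-47273 + 46924)*(-49629 - 31708) = -349*(-81337) = 28386613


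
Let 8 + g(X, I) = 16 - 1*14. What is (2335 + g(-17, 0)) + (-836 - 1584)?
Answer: -91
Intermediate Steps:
g(X, I) = -6 (g(X, I) = -8 + (16 - 1*14) = -8 + (16 - 14) = -8 + 2 = -6)
(2335 + g(-17, 0)) + (-836 - 1584) = (2335 - 6) + (-836 - 1584) = 2329 - 2420 = -91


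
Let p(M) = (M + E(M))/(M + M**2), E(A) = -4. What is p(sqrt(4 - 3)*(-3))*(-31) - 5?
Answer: 187/6 ≈ 31.167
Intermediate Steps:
p(M) = (-4 + M)/(M + M**2) (p(M) = (M - 4)/(M + M**2) = (-4 + M)/(M + M**2))
p(sqrt(4 - 3)*(-3))*(-31) - 5 = ((-4 + sqrt(4 - 3)*(-3))/(((sqrt(4 - 3)*(-3)))*(1 + sqrt(4 - 3)*(-3))))*(-31) - 5 = ((-4 + sqrt(1)*(-3))/(((sqrt(1)*(-3)))*(1 + sqrt(1)*(-3))))*(-31) - 5 = ((-4 + 1*(-3))/(((1*(-3)))*(1 + 1*(-3))))*(-31) - 5 = ((-4 - 3)/((-3)*(1 - 3)))*(-31) - 5 = -1/3*(-7)/(-2)*(-31) - 5 = -1/3*(-1/2)*(-7)*(-31) - 5 = -7/6*(-31) - 5 = 217/6 - 5 = 187/6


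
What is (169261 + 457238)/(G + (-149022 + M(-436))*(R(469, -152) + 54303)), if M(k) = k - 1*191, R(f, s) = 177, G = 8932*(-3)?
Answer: -208833/2717634772 ≈ -7.6844e-5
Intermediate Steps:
G = -26796
M(k) = -191 + k (M(k) = k - 191 = -191 + k)
(169261 + 457238)/(G + (-149022 + M(-436))*(R(469, -152) + 54303)) = (169261 + 457238)/(-26796 + (-149022 + (-191 - 436))*(177 + 54303)) = 626499/(-26796 + (-149022 - 627)*54480) = 626499/(-26796 - 149649*54480) = 626499/(-26796 - 8152877520) = 626499/(-8152904316) = 626499*(-1/8152904316) = -208833/2717634772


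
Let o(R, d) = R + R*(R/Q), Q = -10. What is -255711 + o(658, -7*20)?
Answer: -1491747/5 ≈ -2.9835e+5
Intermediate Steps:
o(R, d) = R - R²/10 (o(R, d) = R + R*(R/(-10)) = R + R*(R*(-⅒)) = R + R*(-R/10) = R - R²/10)
-255711 + o(658, -7*20) = -255711 + (⅒)*658*(10 - 1*658) = -255711 + (⅒)*658*(10 - 658) = -255711 + (⅒)*658*(-648) = -255711 - 213192/5 = -1491747/5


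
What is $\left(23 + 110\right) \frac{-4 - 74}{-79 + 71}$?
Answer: $\frac{5187}{4} \approx 1296.8$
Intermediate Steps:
$\left(23 + 110\right) \frac{-4 - 74}{-79 + 71} = 133 \left(- \frac{78}{-8}\right) = 133 \left(\left(-78\right) \left(- \frac{1}{8}\right)\right) = 133 \cdot \frac{39}{4} = \frac{5187}{4}$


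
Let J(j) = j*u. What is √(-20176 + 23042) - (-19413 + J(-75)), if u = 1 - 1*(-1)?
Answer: 19563 + √2866 ≈ 19617.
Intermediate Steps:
u = 2 (u = 1 + 1 = 2)
J(j) = 2*j (J(j) = j*2 = 2*j)
√(-20176 + 23042) - (-19413 + J(-75)) = √(-20176 + 23042) - (-19413 + 2*(-75)) = √2866 - (-19413 - 150) = √2866 - 1*(-19563) = √2866 + 19563 = 19563 + √2866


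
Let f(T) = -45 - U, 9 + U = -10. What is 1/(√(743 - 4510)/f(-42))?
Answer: 26*I*√3767/3767 ≈ 0.42362*I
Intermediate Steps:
U = -19 (U = -9 - 10 = -19)
f(T) = -26 (f(T) = -45 - 1*(-19) = -45 + 19 = -26)
1/(√(743 - 4510)/f(-42)) = 1/(√(743 - 4510)/(-26)) = 1/(√(-3767)*(-1/26)) = 1/((I*√3767)*(-1/26)) = 1/(-I*√3767/26) = 26*I*√3767/3767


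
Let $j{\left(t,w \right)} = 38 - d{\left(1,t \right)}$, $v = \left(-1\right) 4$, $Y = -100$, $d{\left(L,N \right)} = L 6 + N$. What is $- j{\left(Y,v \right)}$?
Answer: $-132$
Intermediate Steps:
$d{\left(L,N \right)} = N + 6 L$ ($d{\left(L,N \right)} = 6 L + N = N + 6 L$)
$v = -4$
$j{\left(t,w \right)} = 32 - t$ ($j{\left(t,w \right)} = 38 - \left(t + 6 \cdot 1\right) = 38 - \left(t + 6\right) = 38 - \left(6 + t\right) = 32 - t$)
$- j{\left(Y,v \right)} = - (32 - -100) = - (32 + 100) = \left(-1\right) 132 = -132$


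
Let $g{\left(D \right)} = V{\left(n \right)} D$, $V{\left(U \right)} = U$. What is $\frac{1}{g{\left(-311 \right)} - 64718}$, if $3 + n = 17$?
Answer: $- \frac{1}{69072} \approx -1.4478 \cdot 10^{-5}$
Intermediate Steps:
$n = 14$ ($n = -3 + 17 = 14$)
$g{\left(D \right)} = 14 D$
$\frac{1}{g{\left(-311 \right)} - 64718} = \frac{1}{14 \left(-311\right) - 64718} = \frac{1}{-4354 - 64718} = \frac{1}{-69072} = - \frac{1}{69072}$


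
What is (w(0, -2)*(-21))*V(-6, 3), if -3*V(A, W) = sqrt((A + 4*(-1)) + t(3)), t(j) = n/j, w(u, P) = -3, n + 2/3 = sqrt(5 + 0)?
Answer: -7*I*sqrt(92 - 3*sqrt(5)) ≈ -64.647*I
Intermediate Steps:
n = -2/3 + sqrt(5) (n = -2/3 + sqrt(5 + 0) = -2/3 + sqrt(5) ≈ 1.5694)
t(j) = (-2/3 + sqrt(5))/j
V(A, W) = -sqrt(-38/9 + A + sqrt(5)/3)/3 (V(A, W) = -sqrt((A + 4*(-1)) + (-2/3 + sqrt(5))/3)/3 = -sqrt((A - 4) + (-2/3 + sqrt(5))/3)/3 = -sqrt((-4 + A) + (-2/9 + sqrt(5)/3))/3 = -sqrt(-38/9 + A + sqrt(5)/3)/3)
(w(0, -2)*(-21))*V(-6, 3) = (-3*(-21))*(-sqrt(-38 + 3*sqrt(5) + 9*(-6))/9) = 63*(-sqrt(-38 + 3*sqrt(5) - 54)/9) = 63*(-sqrt(-92 + 3*sqrt(5))/9) = -7*sqrt(-92 + 3*sqrt(5))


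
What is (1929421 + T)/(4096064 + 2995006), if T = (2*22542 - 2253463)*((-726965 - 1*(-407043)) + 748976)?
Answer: -189502382809/1418214 ≈ -1.3362e+5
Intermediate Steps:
T = -947513843466 (T = (45084 - 2253463)*((-726965 + 407043) + 748976) = -2208379*(-319922 + 748976) = -2208379*429054 = -947513843466)
(1929421 + T)/(4096064 + 2995006) = (1929421 - 947513843466)/(4096064 + 2995006) = -947511914045/7091070 = -947511914045*1/7091070 = -189502382809/1418214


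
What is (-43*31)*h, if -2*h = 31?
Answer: 41323/2 ≈ 20662.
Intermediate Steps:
h = -31/2 (h = -½*31 = -31/2 ≈ -15.500)
(-43*31)*h = -43*31*(-31/2) = -1333*(-31/2) = 41323/2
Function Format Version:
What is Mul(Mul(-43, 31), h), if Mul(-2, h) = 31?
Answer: Rational(41323, 2) ≈ 20662.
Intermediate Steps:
h = Rational(-31, 2) (h = Mul(Rational(-1, 2), 31) = Rational(-31, 2) ≈ -15.500)
Mul(Mul(-43, 31), h) = Mul(Mul(-43, 31), Rational(-31, 2)) = Mul(-1333, Rational(-31, 2)) = Rational(41323, 2)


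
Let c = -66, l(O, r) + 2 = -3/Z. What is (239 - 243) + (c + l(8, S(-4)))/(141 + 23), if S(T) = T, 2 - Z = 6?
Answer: -2893/656 ≈ -4.4101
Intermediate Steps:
Z = -4 (Z = 2 - 1*6 = 2 - 6 = -4)
l(O, r) = -5/4 (l(O, r) = -2 - 3/(-4) = -2 - 3*(-1/4) = -2 + 3/4 = -5/4)
(239 - 243) + (c + l(8, S(-4)))/(141 + 23) = (239 - 243) + (-66 - 5/4)/(141 + 23) = -4 - 269/4/164 = -4 - 269/4*1/164 = -4 - 269/656 = -2893/656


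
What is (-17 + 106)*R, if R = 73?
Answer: 6497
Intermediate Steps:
(-17 + 106)*R = (-17 + 106)*73 = 89*73 = 6497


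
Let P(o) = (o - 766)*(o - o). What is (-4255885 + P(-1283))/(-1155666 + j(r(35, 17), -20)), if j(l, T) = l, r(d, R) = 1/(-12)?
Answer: 51070620/13867993 ≈ 3.6826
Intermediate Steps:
r(d, R) = -1/12
P(o) = 0 (P(o) = (-766 + o)*0 = 0)
(-4255885 + P(-1283))/(-1155666 + j(r(35, 17), -20)) = (-4255885 + 0)/(-1155666 - 1/12) = -4255885/(-13867993/12) = -4255885*(-12/13867993) = 51070620/13867993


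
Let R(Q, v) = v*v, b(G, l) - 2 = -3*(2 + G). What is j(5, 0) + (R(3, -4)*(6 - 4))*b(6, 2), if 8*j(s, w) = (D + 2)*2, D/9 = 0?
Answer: -1407/2 ≈ -703.50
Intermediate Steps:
D = 0 (D = 9*0 = 0)
b(G, l) = -4 - 3*G (b(G, l) = 2 - 3*(2 + G) = 2 + (-6 - 3*G) = -4 - 3*G)
R(Q, v) = v²
j(s, w) = ½ (j(s, w) = ((0 + 2)*2)/8 = (2*2)/8 = (⅛)*4 = ½)
j(5, 0) + (R(3, -4)*(6 - 4))*b(6, 2) = ½ + ((-4)²*(6 - 4))*(-4 - 3*6) = ½ + (16*2)*(-4 - 18) = ½ + 32*(-22) = ½ - 704 = -1407/2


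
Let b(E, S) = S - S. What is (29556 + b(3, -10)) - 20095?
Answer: 9461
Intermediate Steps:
b(E, S) = 0
(29556 + b(3, -10)) - 20095 = (29556 + 0) - 20095 = 29556 - 20095 = 9461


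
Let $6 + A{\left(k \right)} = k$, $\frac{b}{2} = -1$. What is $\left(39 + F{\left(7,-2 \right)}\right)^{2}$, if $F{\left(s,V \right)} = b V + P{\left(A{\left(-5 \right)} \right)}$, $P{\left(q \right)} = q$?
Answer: $1024$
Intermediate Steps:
$b = -2$ ($b = 2 \left(-1\right) = -2$)
$A{\left(k \right)} = -6 + k$
$F{\left(s,V \right)} = -11 - 2 V$ ($F{\left(s,V \right)} = - 2 V - 11 = -11 - 2 V$)
$\left(39 + F{\left(7,-2 \right)}\right)^{2} = \left(39 - 7\right)^{2} = 32^{2} = 1024$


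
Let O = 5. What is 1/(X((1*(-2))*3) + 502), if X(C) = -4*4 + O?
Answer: 1/491 ≈ 0.0020367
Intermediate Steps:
X(C) = -11 (X(C) = -4*4 + 5 = -16 + 5 = -11)
1/(X((1*(-2))*3) + 502) = 1/(-11 + 502) = 1/491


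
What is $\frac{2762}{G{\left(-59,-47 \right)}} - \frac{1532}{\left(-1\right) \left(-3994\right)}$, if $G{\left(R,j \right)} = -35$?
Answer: $- \frac{5542524}{69895} \approx -79.298$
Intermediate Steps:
$\frac{2762}{G{\left(-59,-47 \right)}} - \frac{1532}{\left(-1\right) \left(-3994\right)} = \frac{2762}{-35} - \frac{1532}{\left(-1\right) \left(-3994\right)} = 2762 \left(- \frac{1}{35}\right) - \frac{1532}{3994} = - \frac{2762}{35} - \frac{766}{1997} = - \frac{5542524}{69895}$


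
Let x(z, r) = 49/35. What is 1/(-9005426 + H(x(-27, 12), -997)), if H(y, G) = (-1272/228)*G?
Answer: -19/170997412 ≈ -1.1111e-7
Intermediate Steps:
x(z, r) = 7/5 (x(z, r) = 49*(1/35) = 7/5)
H(y, G) = -106*G/19 (H(y, G) = (-1272*1/228)*G = -106*G/19)
1/(-9005426 + H(x(-27, 12), -997)) = 1/(-9005426 - 106/19*(-997)) = 1/(-9005426 + 105682/19) = 1/(-170997412/19) = -19/170997412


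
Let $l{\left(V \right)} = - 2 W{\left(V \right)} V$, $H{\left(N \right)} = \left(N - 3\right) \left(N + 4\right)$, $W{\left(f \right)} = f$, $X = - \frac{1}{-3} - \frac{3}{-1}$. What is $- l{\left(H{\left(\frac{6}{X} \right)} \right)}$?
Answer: $\frac{60552}{625} \approx 96.883$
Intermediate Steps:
$X = \frac{10}{3}$ ($X = \left(-1\right) \left(- \frac{1}{3}\right) - -3 = \frac{1}{3} + 3 = \frac{10}{3} \approx 3.3333$)
$H{\left(N \right)} = \left(-3 + N\right) \left(4 + N\right)$
$l{\left(V \right)} = - 2 V^{2}$ ($l{\left(V \right)} = - 2 V V = - 2 V^{2}$)
$- l{\left(H{\left(\frac{6}{X} \right)} \right)} = - \left(-2\right) \left(-12 + \frac{6}{\frac{10}{3}} + \left(\frac{6}{\frac{10}{3}}\right)^{2}\right)^{2} = - \left(-2\right) \left(-12 + 6 \cdot \frac{3}{10} + \left(6 \cdot \frac{3}{10}\right)^{2}\right)^{2} = - \left(-2\right) \left(-12 + \frac{9}{5} + \left(\frac{9}{5}\right)^{2}\right)^{2} = - \left(-2\right) \left(-12 + \frac{9}{5} + \frac{81}{25}\right)^{2} = - \left(-2\right) \left(- \frac{174}{25}\right)^{2} = - \frac{\left(-2\right) 30276}{625} = \left(-1\right) \left(- \frac{60552}{625}\right) = \frac{60552}{625}$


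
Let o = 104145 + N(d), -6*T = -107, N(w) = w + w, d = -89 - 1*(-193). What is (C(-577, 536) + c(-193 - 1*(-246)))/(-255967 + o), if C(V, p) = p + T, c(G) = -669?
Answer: 691/909684 ≈ 0.00075960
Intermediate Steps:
d = 104 (d = -89 + 193 = 104)
N(w) = 2*w
T = 107/6 (T = -⅙*(-107) = 107/6 ≈ 17.833)
C(V, p) = 107/6 + p (C(V, p) = p + 107/6 = 107/6 + p)
o = 104353 (o = 104145 + 2*104 = 104145 + 208 = 104353)
(C(-577, 536) + c(-193 - 1*(-246)))/(-255967 + o) = ((107/6 + 536) - 669)/(-255967 + 104353) = (3323/6 - 669)/(-151614) = -691/6*(-1/151614) = 691/909684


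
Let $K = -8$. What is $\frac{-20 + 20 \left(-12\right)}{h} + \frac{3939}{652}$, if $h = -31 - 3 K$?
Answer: $\frac{197093}{4564} \approx 43.184$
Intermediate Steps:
$h = -7$ ($h = -31 - -24 = -31 + 24 = -7$)
$\frac{-20 + 20 \left(-12\right)}{h} + \frac{3939}{652} = \frac{-20 + 20 \left(-12\right)}{-7} + \frac{3939}{652} = \left(-20 - 240\right) \left(- \frac{1}{7}\right) + 3939 \cdot \frac{1}{652} = \left(-260\right) \left(- \frac{1}{7}\right) + \frac{3939}{652} = \frac{260}{7} + \frac{3939}{652} = \frac{197093}{4564}$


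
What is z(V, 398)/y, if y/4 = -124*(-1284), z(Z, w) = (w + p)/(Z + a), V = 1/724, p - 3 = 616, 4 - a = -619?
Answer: 20453/7979428272 ≈ 2.5632e-6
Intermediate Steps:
a = 623 (a = 4 - 1*(-619) = 4 + 619 = 623)
p = 619 (p = 3 + 616 = 619)
V = 1/724 ≈ 0.0013812
z(Z, w) = (619 + w)/(623 + Z) (z(Z, w) = (w + 619)/(Z + 623) = (619 + w)/(623 + Z))
y = 636864 (y = 4*(-124*(-1284)) = 4*159216 = 636864)
z(V, 398)/y = ((619 + 398)/(623 + 1/724))/636864 = (1017/(451053/724))*(1/636864) = ((724/451053)*1017)*(1/636864) = (81812/50117)*(1/636864) = 20453/7979428272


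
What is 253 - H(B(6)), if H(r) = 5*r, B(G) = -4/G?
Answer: 769/3 ≈ 256.33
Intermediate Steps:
253 - H(B(6)) = 253 - 5*(-4/6) = 253 - 5*(-4*1/6) = 253 - 5*(-2)/3 = 253 - 1*(-10/3) = 253 + 10/3 = 769/3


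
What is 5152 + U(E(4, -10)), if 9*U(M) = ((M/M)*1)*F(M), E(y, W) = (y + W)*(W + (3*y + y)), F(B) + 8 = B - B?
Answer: 46360/9 ≈ 5151.1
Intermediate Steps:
F(B) = -8 (F(B) = -8 + (B - B) = -8 + 0 = -8)
E(y, W) = (W + y)*(W + 4*y)
U(M) = -8/9 (U(M) = (((M/M)*1)*(-8))/9 = ((1*1)*(-8))/9 = (1*(-8))/9 = (⅑)*(-8) = -8/9)
5152 + U(E(4, -10)) = 5152 - 8/9 = 46360/9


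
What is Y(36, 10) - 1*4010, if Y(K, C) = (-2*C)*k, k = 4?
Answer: -4090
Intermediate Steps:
Y(K, C) = -8*C (Y(K, C) = -2*C*4 = -8*C)
Y(36, 10) - 1*4010 = -8*10 - 1*4010 = -80 - 4010 = -4090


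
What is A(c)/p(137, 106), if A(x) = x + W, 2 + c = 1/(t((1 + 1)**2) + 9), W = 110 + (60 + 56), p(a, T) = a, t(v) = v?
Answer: 2913/1781 ≈ 1.6356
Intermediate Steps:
W = 226 (W = 110 + 116 = 226)
c = -25/13 (c = -2 + 1/((1 + 1)**2 + 9) = -2 + 1/(2**2 + 9) = -2 + 1/(4 + 9) = -2 + 1/13 = -25/13 ≈ -1.9231)
A(x) = 226 + x (A(x) = x + 226 = 226 + x)
A(c)/p(137, 106) = (226 - 25/13)/137 = (2913/13)*(1/137) = 2913/1781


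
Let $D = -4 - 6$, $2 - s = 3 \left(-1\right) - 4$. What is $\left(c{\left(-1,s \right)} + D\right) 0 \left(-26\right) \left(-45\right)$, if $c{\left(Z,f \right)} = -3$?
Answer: $0$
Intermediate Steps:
$s = 9$ ($s = 2 - \left(3 \left(-1\right) - 4\right) = 2 - \left(-3 - 4\right) = 2 - -7 = 2 + 7 = 9$)
$D = -10$ ($D = -4 - 6 = -10$)
$\left(c{\left(-1,s \right)} + D\right) 0 \left(-26\right) \left(-45\right) = \left(-3 - 10\right) 0 \left(-26\right) \left(-45\right) = \left(-13\right) 0 \left(-26\right) \left(-45\right) = 0 \left(-26\right) \left(-45\right) = 0 \left(-45\right) = 0$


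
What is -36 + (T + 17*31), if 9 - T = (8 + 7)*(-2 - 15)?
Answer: 755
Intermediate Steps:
T = 264 (T = 9 - (8 + 7)*(-2 - 15) = 9 - 15*(-17) = 9 - 1*(-255) = 9 + 255 = 264)
-36 + (T + 17*31) = -36 + (264 + 17*31) = -36 + (264 + 527) = -36 + 791 = 755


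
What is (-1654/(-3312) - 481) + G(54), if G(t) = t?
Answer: -706285/1656 ≈ -426.50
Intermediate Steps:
(-1654/(-3312) - 481) + G(54) = (-1654/(-3312) - 481) + 54 = (-1654*(-1/3312) - 481) + 54 = (827/1656 - 481) + 54 = -795709/1656 + 54 = -706285/1656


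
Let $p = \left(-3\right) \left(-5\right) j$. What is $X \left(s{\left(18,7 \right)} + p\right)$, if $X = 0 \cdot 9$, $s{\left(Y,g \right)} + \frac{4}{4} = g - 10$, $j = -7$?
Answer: $0$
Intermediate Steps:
$s{\left(Y,g \right)} = -11 + g$ ($s{\left(Y,g \right)} = -1 + \left(g - 10\right) = -1 + \left(-10 + g\right) = -11 + g$)
$p = -105$ ($p = \left(-3\right) \left(-5\right) \left(-7\right) = 15 \left(-7\right) = -105$)
$X = 0$
$X \left(s{\left(18,7 \right)} + p\right) = 0 \left(\left(-11 + 7\right) - 105\right) = 0 \left(-4 - 105\right) = 0 \left(-109\right) = 0$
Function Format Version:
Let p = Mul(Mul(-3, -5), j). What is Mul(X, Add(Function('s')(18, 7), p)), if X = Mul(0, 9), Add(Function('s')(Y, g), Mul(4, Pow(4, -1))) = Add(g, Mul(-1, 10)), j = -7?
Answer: 0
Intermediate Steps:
Function('s')(Y, g) = Add(-11, g) (Function('s')(Y, g) = Add(-1, Add(g, Mul(-1, 10))) = Add(-1, Add(g, -10)) = Add(-1, Add(-10, g)) = Add(-11, g))
p = -105 (p = Mul(Mul(-3, -5), -7) = Mul(15, -7) = -105)
X = 0
Mul(X, Add(Function('s')(18, 7), p)) = Mul(0, Add(Add(-11, 7), -105)) = Mul(0, Add(-4, -105)) = Mul(0, -109) = 0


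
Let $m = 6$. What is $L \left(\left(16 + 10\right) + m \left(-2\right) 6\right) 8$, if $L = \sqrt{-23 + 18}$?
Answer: $- 368 i \sqrt{5} \approx - 822.87 i$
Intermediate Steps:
$L = i \sqrt{5}$ ($L = \sqrt{-5} = i \sqrt{5} \approx 2.2361 i$)
$L \left(\left(16 + 10\right) + m \left(-2\right) 6\right) 8 = i \sqrt{5} \left(\left(16 + 10\right) + 6 \left(-2\right) 6\right) 8 = i \sqrt{5} \left(26 - 72\right) 8 = i \sqrt{5} \left(-46\right) 8 = - 46 i \sqrt{5} \cdot 8 = - 368 i \sqrt{5}$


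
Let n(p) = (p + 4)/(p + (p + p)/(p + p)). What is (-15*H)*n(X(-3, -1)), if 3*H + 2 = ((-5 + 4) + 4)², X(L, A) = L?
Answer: 35/2 ≈ 17.500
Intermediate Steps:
H = 7/3 (H = -⅔ + ((-5 + 4) + 4)²/3 = -⅔ + (-1 + 4)²/3 = -⅔ + (⅓)*3² = -⅔ + (⅓)*9 = -⅔ + 3 = 7/3 ≈ 2.3333)
n(p) = (4 + p)/(1 + p) (n(p) = (4 + p)/(p + (2*p)/((2*p))) = (4 + p)/(p + (2*p)*(1/(2*p))) = (4 + p)/(p + 1) = (4 + p)/(1 + p))
(-15*H)*n(X(-3, -1)) = (-15*7/3)*((4 - 3)/(1 - 3)) = -35/(-2) = -(-35)/2 = -35*(-½) = 35/2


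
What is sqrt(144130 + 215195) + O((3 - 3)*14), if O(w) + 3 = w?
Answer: -3 + 15*sqrt(1597) ≈ 596.44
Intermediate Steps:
O(w) = -3 + w
sqrt(144130 + 215195) + O((3 - 3)*14) = sqrt(144130 + 215195) + (-3 + (3 - 3)*14) = sqrt(359325) + (-3 + 0*14) = 15*sqrt(1597) + (-3 + 0) = 15*sqrt(1597) - 3 = -3 + 15*sqrt(1597)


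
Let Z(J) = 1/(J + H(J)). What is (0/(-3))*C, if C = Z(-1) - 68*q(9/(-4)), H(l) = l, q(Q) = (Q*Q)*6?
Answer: 0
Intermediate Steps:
q(Q) = 6*Q**2 (q(Q) = Q**2*6 = 6*Q**2)
Z(J) = 1/(2*J) (Z(J) = 1/(J + J) = 1/(2*J))
C = -2066 (C = (1/2)/(-1) - 408*(9/(-4))**2 = (1/2)*(-1) - 408*(9*(-1/4))**2 = -1/2 - 408*(-9/4)**2 = -1/2 - 408*81/16 = -1/2 - 68*243/8 = -1/2 - 4131/2 = -2066)
(0/(-3))*C = (0/(-3))*(-2066) = (0*(-1/3))*(-2066) = 0*(-2066) = 0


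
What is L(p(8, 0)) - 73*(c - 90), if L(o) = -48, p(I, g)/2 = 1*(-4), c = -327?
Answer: 30393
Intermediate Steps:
p(I, g) = -8 (p(I, g) = 2*(1*(-4)) = 2*(-4) = -8)
L(p(8, 0)) - 73*(c - 90) = -48 - 73*(-327 - 90) = -48 - 73*(-417) = -48 + 30441 = 30393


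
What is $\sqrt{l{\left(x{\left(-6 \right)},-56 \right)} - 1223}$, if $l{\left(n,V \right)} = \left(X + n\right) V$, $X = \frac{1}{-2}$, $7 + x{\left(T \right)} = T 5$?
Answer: $\sqrt{877} \approx 29.614$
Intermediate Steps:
$x{\left(T \right)} = -7 + 5 T$ ($x{\left(T \right)} = -7 + T 5 = -7 + 5 T$)
$X = - \frac{1}{2} \approx -0.5$
$l{\left(n,V \right)} = V \left(- \frac{1}{2} + n\right)$ ($l{\left(n,V \right)} = \left(- \frac{1}{2} + n\right) V = V \left(- \frac{1}{2} + n\right)$)
$\sqrt{l{\left(x{\left(-6 \right)},-56 \right)} - 1223} = \sqrt{- 56 \left(- \frac{1}{2} + \left(-7 + 5 \left(-6\right)\right)\right) - 1223} = \sqrt{- 56 \left(- \frac{1}{2} - 37\right) - 1223} = \sqrt{\left(-56\right) \left(- \frac{75}{2}\right) - 1223} = \sqrt{2100 - 1223} = \sqrt{877}$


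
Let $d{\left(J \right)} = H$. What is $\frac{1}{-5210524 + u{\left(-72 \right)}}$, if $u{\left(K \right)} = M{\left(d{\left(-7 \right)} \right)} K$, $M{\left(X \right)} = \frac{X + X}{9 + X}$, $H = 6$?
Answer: $- \frac{5}{26052908} \approx -1.9192 \cdot 10^{-7}$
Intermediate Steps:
$d{\left(J \right)} = 6$
$M{\left(X \right)} = \frac{2 X}{9 + X}$
$u{\left(K \right)} = \frac{4 K}{5}$ ($u{\left(K \right)} = 2 \cdot 6 \frac{1}{9 + 6} K = 2 \cdot 6 \cdot \frac{1}{15} K = \frac{4 K}{5}$)
$\frac{1}{-5210524 + u{\left(-72 \right)}} = \frac{1}{-5210524 + \frac{4}{5} \left(-72\right)} = \frac{1}{-5210524 - \frac{288}{5}} = \frac{1}{- \frac{26052908}{5}} = - \frac{5}{26052908}$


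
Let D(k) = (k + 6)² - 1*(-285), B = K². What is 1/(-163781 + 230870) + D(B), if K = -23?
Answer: 19221669391/67089 ≈ 2.8651e+5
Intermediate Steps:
B = 529 (B = (-23)² = 529)
D(k) = 285 + (6 + k)² (D(k) = (6 + k)² + 285 = 285 + (6 + k)²)
1/(-163781 + 230870) + D(B) = 1/(-163781 + 230870) + (285 + (6 + 529)²) = 1/67089 + (285 + 535²) = 1/67089 + (285 + 286225) = 1/67089 + 286510 = 19221669391/67089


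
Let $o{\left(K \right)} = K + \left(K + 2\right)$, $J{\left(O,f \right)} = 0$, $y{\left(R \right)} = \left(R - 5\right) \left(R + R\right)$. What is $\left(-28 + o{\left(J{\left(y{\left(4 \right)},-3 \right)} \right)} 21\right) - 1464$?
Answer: $-1450$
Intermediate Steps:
$y{\left(R \right)} = 2 R \left(-5 + R\right)$ ($y{\left(R \right)} = \left(-5 + R\right) 2 R = 2 R \left(-5 + R\right)$)
$o{\left(K \right)} = 2 + 2 K$ ($o{\left(K \right)} = K + \left(2 + K\right) = 2 + 2 K$)
$\left(-28 + o{\left(J{\left(y{\left(4 \right)},-3 \right)} \right)} 21\right) - 1464 = \left(-28 + \left(2 + 2 \cdot 0\right) 21\right) - 1464 = \left(-28 + \left(2 + 0\right) 21\right) - 1464 = \left(-28 + 2 \cdot 21\right) - 1464 = \left(-28 + 42\right) - 1464 = 14 - 1464 = -1450$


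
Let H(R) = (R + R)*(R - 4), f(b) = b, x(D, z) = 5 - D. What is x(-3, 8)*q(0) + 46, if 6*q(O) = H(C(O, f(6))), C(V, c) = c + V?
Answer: 78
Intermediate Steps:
C(V, c) = V + c
H(R) = 2*R*(-4 + R) (H(R) = (2*R)*(-4 + R) = 2*R*(-4 + R))
q(O) = (2 + O)*(6 + O)/3 (q(O) = (2*(O + 6)*(-4 + (O + 6)))/6 = (2*(6 + O)*(-4 + (6 + O)))/6 = (2*(6 + O)*(2 + O))/6 = (2*(2 + O)*(6 + O))/6 = (2 + O)*(6 + O)/3)
x(-3, 8)*q(0) + 46 = (5 - 1*(-3))*((2 + 0)*(6 + 0)/3) + 46 = (5 + 3)*((⅓)*2*6) + 46 = 8*4 + 46 = 32 + 46 = 78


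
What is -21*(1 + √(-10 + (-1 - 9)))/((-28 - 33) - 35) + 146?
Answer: 4679/32 + 7*I*√5/16 ≈ 146.22 + 0.97828*I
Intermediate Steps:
-21*(1 + √(-10 + (-1 - 9)))/((-28 - 33) - 35) + 146 = -21*(1 + √(-10 - 10))/(-61 - 35) + 146 = -21*(1 + √(-20))/(-96) + 146 = -21*(1 + 2*I*√5)*(-1)/96 + 146 = -21*(-1/96 - I*√5/48) + 146 = (7/32 + 7*I*√5/16) + 146 = 4679/32 + 7*I*√5/16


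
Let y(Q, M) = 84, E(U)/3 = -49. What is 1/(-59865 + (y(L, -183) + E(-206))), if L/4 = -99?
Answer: -1/59928 ≈ -1.6687e-5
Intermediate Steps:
L = -396 (L = 4*(-99) = -396)
E(U) = -147 (E(U) = 3*(-49) = -147)
1/(-59865 + (y(L, -183) + E(-206))) = 1/(-59865 + (84 - 147)) = 1/(-59865 - 63) = 1/(-59928) = -1/59928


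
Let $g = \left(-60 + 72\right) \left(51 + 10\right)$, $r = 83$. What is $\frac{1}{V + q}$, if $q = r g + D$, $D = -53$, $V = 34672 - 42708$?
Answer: $\frac{1}{52667} \approx 1.8987 \cdot 10^{-5}$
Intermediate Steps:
$V = -8036$
$g = 732$ ($g = 12 \cdot 61 = 732$)
$q = 60703$ ($q = 83 \cdot 732 - 53 = 60756 - 53 = 60703$)
$\frac{1}{V + q} = \frac{1}{-8036 + 60703} = \frac{1}{52667}$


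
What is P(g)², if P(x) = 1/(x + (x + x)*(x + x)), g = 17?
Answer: 1/1375929 ≈ 7.2678e-7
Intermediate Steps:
P(x) = 1/(x + 4*x²) (P(x) = 1/(x + (2*x)*(2*x)) = 1/(x + 4*x²))
P(g)² = (1/(17*(1 + 4*17)))² = (1/(17*(1 + 68)))² = ((1/17)/69)² = ((1/17)*(1/69))² = (1/1173)² = 1/1375929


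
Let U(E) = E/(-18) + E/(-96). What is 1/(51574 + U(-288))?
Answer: 1/51593 ≈ 1.9382e-5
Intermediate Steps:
U(E) = -19*E/288 (U(E) = E*(-1/18) + E*(-1/96) = -E/18 - E/96 = -19*E/288)
1/(51574 + U(-288)) = 1/(51574 - 19/288*(-288)) = 1/(51574 + 19) = 1/51593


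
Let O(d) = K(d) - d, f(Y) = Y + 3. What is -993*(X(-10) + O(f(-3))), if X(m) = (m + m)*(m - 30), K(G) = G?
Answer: -794400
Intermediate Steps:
f(Y) = 3 + Y
O(d) = 0 (O(d) = d - d = 0)
X(m) = 2*m*(-30 + m) (X(m) = (2*m)*(-30 + m) = 2*m*(-30 + m))
-993*(X(-10) + O(f(-3))) = -993*(2*(-10)*(-30 - 10) + 0) = -993*(2*(-10)*(-40) + 0) = -993*(800 + 0) = -993*800 = -794400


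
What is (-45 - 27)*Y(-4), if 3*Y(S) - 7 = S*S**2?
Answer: 1368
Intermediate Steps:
Y(S) = 7/3 + S**3/3 (Y(S) = 7/3 + (S*S**2)/3 = 7/3 + S**3/3)
(-45 - 27)*Y(-4) = (-45 - 27)*(7/3 + (1/3)*(-4)**3) = -72*(7/3 + (1/3)*(-64)) = -72*(7/3 - 64/3) = -72*(-19) = 1368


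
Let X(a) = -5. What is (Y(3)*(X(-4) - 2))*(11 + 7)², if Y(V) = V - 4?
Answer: 2268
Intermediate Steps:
Y(V) = -4 + V
(Y(3)*(X(-4) - 2))*(11 + 7)² = ((-4 + 3)*(-5 - 2))*(11 + 7)² = -1*(-7)*18² = 7*324 = 2268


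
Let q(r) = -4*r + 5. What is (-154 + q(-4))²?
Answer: 17689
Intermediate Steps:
q(r) = 5 - 4*r
(-154 + q(-4))² = (-154 + (5 - 4*(-4)))² = (-154 + (5 + 16))² = (-154 + 21)² = (-133)² = 17689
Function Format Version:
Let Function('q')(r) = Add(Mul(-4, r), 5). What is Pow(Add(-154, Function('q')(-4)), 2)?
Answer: 17689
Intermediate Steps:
Function('q')(r) = Add(5, Mul(-4, r))
Pow(Add(-154, Function('q')(-4)), 2) = Pow(Add(-154, Add(5, Mul(-4, -4))), 2) = Pow(Add(-154, Add(5, 16)), 2) = Pow(Add(-154, 21), 2) = Pow(-133, 2) = 17689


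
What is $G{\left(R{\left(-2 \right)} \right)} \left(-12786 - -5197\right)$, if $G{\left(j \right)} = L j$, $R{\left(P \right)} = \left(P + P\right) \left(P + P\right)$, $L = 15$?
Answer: $-1821360$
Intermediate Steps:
$R{\left(P \right)} = 4 P^{2}$ ($R{\left(P \right)} = 2 P 2 P = 4 P^{2}$)
$G{\left(j \right)} = 15 j$
$G{\left(R{\left(-2 \right)} \right)} \left(-12786 - -5197\right) = 15 \cdot 4 \left(-2\right)^{2} \left(-12786 - -5197\right) = 15 \cdot 4 \cdot 4 \left(-12786 + 5197\right) = 15 \cdot 16 \left(-7589\right) = 240 \left(-7589\right) = -1821360$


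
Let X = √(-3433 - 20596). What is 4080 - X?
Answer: 4080 - I*√24029 ≈ 4080.0 - 155.01*I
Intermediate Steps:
X = I*√24029 (X = √(-24029) = I*√24029 ≈ 155.01*I)
4080 - X = 4080 - I*√24029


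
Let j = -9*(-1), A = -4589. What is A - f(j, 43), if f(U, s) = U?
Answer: -4598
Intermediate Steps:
j = 9
A - f(j, 43) = -4589 - 1*9 = -4589 - 9 = -4598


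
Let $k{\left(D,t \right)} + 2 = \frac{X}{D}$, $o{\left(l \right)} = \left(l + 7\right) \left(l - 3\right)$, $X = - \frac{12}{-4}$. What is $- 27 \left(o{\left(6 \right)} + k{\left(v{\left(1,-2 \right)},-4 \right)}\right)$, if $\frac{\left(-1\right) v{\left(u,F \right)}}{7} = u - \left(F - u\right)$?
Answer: $- \frac{27891}{28} \approx -996.11$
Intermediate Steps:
$X = 3$ ($X = \left(-12\right) \left(- \frac{1}{4}\right) = 3$)
$o{\left(l \right)} = \left(-3 + l\right) \left(7 + l\right)$ ($o{\left(l \right)} = \left(7 + l\right) \left(-3 + l\right) = \left(-3 + l\right) \left(7 + l\right)$)
$v{\left(u,F \right)} = - 14 u + 7 F$ ($v{\left(u,F \right)} = - 7 \left(u - \left(F - u\right)\right) = - 7 \left(- F + 2 u\right) = - 14 u + 7 F$)
$k{\left(D,t \right)} = -2 + \frac{3}{D}$
$- 27 \left(o{\left(6 \right)} + k{\left(v{\left(1,-2 \right)},-4 \right)}\right) = - 27 \left(\left(-21 + 6^{2} + 4 \cdot 6\right) - \left(2 - \frac{3}{\left(-14\right) 1 + 7 \left(-2\right)}\right)\right) = - 27 \left(\left(-21 + 36 + 24\right) - \left(2 - \frac{3}{-14 - 14}\right)\right) = - 27 \left(39 - \left(2 - \frac{3}{-28}\right)\right) = - 27 \left(39 + \left(-2 + 3 \left(- \frac{1}{28}\right)\right)\right) = - 27 \left(39 - \frac{59}{28}\right) = \left(-27\right) \frac{1033}{28} = - \frac{27891}{28}$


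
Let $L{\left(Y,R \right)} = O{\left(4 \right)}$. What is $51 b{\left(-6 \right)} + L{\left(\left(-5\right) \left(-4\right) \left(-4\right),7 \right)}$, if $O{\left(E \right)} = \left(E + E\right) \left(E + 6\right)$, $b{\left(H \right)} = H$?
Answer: $-226$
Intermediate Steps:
$O{\left(E \right)} = 2 E \left(6 + E\right)$
$L{\left(Y,R \right)} = 80$ ($L{\left(Y,R \right)} = 2 \cdot 4 \left(6 + 4\right) = 2 \cdot 4 \cdot 10 = 80$)
$51 b{\left(-6 \right)} + L{\left(\left(-5\right) \left(-4\right) \left(-4\right),7 \right)} = 51 \left(-6\right) + 80 = -306 + 80 = -226$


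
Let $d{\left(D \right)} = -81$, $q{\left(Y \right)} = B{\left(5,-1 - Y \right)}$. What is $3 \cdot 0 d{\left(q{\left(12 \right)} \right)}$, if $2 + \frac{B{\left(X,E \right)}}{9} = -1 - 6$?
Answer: $0$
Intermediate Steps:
$B{\left(X,E \right)} = -81$ ($B{\left(X,E \right)} = -18 + 9 \left(-1 - 6\right) = -18 + 9 \left(-7\right) = -18 - 63 = -81$)
$q{\left(Y \right)} = -81$
$3 \cdot 0 d{\left(q{\left(12 \right)} \right)} = 3 \cdot 0 \left(-81\right) = 0 \left(-81\right) = 0$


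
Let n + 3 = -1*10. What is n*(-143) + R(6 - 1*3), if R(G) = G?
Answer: 1862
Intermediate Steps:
n = -13 (n = -3 - 1*10 = -3 - 10 = -13)
n*(-143) + R(6 - 1*3) = -13*(-143) + (6 - 1*3) = 1859 + (6 - 3) = 1859 + 3 = 1862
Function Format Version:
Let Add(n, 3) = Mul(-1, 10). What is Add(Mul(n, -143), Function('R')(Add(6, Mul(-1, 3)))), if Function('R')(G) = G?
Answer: 1862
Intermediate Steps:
n = -13 (n = Add(-3, Mul(-1, 10)) = Add(-3, -10) = -13)
Add(Mul(n, -143), Function('R')(Add(6, Mul(-1, 3)))) = Add(Mul(-13, -143), Add(6, Mul(-1, 3))) = Add(1859, Add(6, -3)) = Add(1859, 3) = 1862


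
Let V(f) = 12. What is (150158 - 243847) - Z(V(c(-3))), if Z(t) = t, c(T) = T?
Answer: -93701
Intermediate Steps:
(150158 - 243847) - Z(V(c(-3))) = (150158 - 243847) - 1*12 = -93689 - 12 = -93701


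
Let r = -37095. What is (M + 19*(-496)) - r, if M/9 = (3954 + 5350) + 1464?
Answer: 124583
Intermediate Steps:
M = 96912 (M = 9*((3954 + 5350) + 1464) = 9*(9304 + 1464) = 9*10768 = 96912)
(M + 19*(-496)) - r = (96912 + 19*(-496)) - 1*(-37095) = (96912 - 9424) + 37095 = 87488 + 37095 = 124583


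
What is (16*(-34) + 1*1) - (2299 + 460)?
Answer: -3302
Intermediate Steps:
(16*(-34) + 1*1) - (2299 + 460) = (-544 + 1) - 1*2759 = -543 - 2759 = -3302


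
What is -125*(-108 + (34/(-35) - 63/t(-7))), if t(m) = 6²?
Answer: 387525/28 ≈ 13840.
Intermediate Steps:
t(m) = 36
-125*(-108 + (34/(-35) - 63/t(-7))) = -125*(-108 + (34/(-35) - 63/36)) = -125*(-108 + (34*(-1/35) - 63*1/36)) = -125*(-108 + (-34/35 - 7/4)) = -125*(-108 - 381/140) = -125*(-15501/140) = 387525/28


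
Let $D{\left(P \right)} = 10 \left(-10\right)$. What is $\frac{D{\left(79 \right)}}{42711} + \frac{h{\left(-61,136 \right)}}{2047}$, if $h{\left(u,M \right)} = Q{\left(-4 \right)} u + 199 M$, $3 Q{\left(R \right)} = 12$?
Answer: $\frac{49795840}{3801279} \approx 13.1$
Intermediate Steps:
$Q{\left(R \right)} = 4$ ($Q{\left(R \right)} = \frac{1}{3} \cdot 12 = 4$)
$D{\left(P \right)} = -100$
$h{\left(u,M \right)} = 4 u + 199 M$
$\frac{D{\left(79 \right)}}{42711} + \frac{h{\left(-61,136 \right)}}{2047} = - \frac{100}{42711} + \frac{4 \left(-61\right) + 199 \cdot 136}{2047} = \left(-100\right) \frac{1}{42711} + \left(-244 + 27064\right) \frac{1}{2047} = - \frac{100}{42711} + 26820 \cdot \frac{1}{2047} = - \frac{100}{42711} + \frac{26820}{2047} = \frac{49795840}{3801279}$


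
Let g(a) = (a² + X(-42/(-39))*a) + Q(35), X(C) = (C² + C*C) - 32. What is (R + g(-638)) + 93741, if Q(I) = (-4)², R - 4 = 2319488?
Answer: 479829725/169 ≈ 2.8392e+6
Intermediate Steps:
R = 2319492 (R = 4 + 2319488 = 2319492)
Q(I) = 16
X(C) = -32 + 2*C² (X(C) = (C² + C²) - 32 = 2*C² - 32 = -32 + 2*C²)
g(a) = 16 + a² - 5016*a/169 (g(a) = (a² + (-32 + 2*(-42/(-39))²)*a) + 16 = (a² + (-32 + 2*(-42*(-1/39))²)*a) + 16 = (a² + (-32 + 2*(14/13)²)*a) + 16 = (a² + (-32 + 2*(196/169))*a) + 16 = (a² + (-32 + 392/169)*a) + 16 = (a² - 5016*a/169) + 16 = 16 + a² - 5016*a/169)
(R + g(-638)) + 93741 = (2319492 + (16 + (-638)² - 5016/169*(-638))) + 93741 = (2319492 + (16 + 407044 + 3200208/169)) + 93741 = (2319492 + 71993348/169) + 93741 = 463987496/169 + 93741 = 479829725/169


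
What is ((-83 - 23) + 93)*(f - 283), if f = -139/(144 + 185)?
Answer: 1212198/329 ≈ 3684.5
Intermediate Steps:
f = -139/329 ≈ -0.42249
((-83 - 23) + 93)*(f - 283) = ((-83 - 23) + 93)*(-139/329 - 283) = (-106 + 93)*(-93246/329) = -13*(-93246/329) = 1212198/329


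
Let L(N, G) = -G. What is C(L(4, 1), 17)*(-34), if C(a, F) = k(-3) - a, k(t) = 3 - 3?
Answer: -34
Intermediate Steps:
k(t) = 0
C(a, F) = -a (C(a, F) = 0 - a = -a)
C(L(4, 1), 17)*(-34) = -(-1)*(-34) = -1*(-1)*(-34) = 1*(-34) = -34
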